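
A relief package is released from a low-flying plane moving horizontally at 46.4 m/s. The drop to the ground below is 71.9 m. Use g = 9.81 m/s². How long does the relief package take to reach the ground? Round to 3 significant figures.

The horizontal speed doesn't affect the fall. With v_y0 = 0, h = ½ g t².
t = √(2 × 71.9 / 9.81) = √14.66 = 3.83 s.

3.83 s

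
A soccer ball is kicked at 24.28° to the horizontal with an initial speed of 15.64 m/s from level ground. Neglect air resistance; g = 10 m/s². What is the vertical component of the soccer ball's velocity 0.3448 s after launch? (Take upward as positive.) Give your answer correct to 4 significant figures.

Initial vertical component: v_y0 = 15.64 sin 24.28° = 6.4311 m/s.
v_y(t) = v_y0 − g t = 6.4311 − 10 × 0.3448 = 2.983 m/s.

2.983 m/s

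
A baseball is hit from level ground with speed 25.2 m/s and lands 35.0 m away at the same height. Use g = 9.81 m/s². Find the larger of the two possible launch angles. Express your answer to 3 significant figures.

Level-ground range: R = v₀² sin(2θ)/g ⇒ sin 2θ = R g / v₀² = 35.0×9.81/25.2² = 0.5407.
2θ = arcsin(0.5407) = 32.73° or 180° − 32.73° = 147.27°.
So θ = 16.4° or θ = 73.6°.

73.6°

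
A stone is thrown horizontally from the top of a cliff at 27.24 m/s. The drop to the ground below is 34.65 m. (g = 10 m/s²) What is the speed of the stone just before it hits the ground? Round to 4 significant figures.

Fall time: t = √(2 × 34.65 / 10) = 2.6325 s.
At impact: v_x = 27.24 m/s (unchanged), v_y = g t = 10 × 2.6325 = 26.325 m/s.
Speed = √(v_x² + v_y²) = √(742.02 + 693.01) = 37.88 m/s.

37.88 m/s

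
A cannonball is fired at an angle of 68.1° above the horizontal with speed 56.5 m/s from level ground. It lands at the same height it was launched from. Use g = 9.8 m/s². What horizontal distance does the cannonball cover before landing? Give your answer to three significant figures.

For level ground, R = v₀² sin(2θ) / g.
sin(2 × 68.1°) = sin 136.2° = 0.6921.
R = (56.5)² × 0.6921 / 9.8 = 225 m.

225 m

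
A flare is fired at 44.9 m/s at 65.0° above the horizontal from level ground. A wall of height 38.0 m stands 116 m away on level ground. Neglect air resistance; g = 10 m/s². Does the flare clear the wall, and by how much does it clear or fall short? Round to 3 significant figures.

Yes — it clears the wall by 23.9 m.

v_x = 44.9 cos 65.0° = 18.98 m/s; v_y0 = 44.9 sin 65.0° = 40.69 m/s.
Time to reach the wall: t = 116 / 18.98 = 6.112 s.
Height at that point: y = 40.69×6.112 − 5.000×6.112² = 61.91 m.
That is 61.91 − 38.0 = 23.9 m above the top of the wall, so the flare clears it.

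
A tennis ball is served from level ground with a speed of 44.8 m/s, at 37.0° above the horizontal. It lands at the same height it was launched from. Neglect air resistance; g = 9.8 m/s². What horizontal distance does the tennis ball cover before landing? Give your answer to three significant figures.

For level ground, R = v₀² sin(2θ) / g.
sin(2 × 37.0°) = sin 74.00° = 0.9613.
R = (44.8)² × 0.9613 / 9.8 = 197 m.

197 m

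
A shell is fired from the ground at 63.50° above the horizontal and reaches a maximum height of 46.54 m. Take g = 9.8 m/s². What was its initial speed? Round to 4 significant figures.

At maximum height v_y = 0, so (v₀ sin θ)² = 2 g H.
v₀ sin 63.50° = √(2 × 9.8 × 46.54) = 30.202 m/s.
v₀ = 30.202 / sin 63.50° = 30.202 / 0.8949 = 33.75 m/s.

33.75 m/s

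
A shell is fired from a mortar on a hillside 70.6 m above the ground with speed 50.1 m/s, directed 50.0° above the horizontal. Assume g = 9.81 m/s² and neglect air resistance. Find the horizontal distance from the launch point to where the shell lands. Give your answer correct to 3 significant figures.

301 m

Components: v_x = 50.1 cos 50.0° = 32.20 m/s, v_y = 50.1 sin 50.0° = 38.38 m/s.
Vertical: 0 = 70.6 + 38.38 t − ½(9.81) t² ⇒ 4.905 t² − 38.38 t − 70.6 = 0.
t = [38.38 + √(1473 + 1385)] / 9.810 = 9.362 s.
Horizontal: R = v_x · t = 32.20 × 9.362 = 301 m.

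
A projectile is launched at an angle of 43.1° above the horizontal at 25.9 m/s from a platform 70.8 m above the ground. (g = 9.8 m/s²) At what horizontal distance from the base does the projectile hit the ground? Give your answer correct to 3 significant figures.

114 m

Components: v_x = 25.9 cos 43.1° = 18.91 m/s, v_y = 25.9 sin 43.1° = 17.70 m/s.
Vertical: 0 = 70.8 + 17.70 t − ½(9.8) t² ⇒ 4.900 t² − 17.70 t − 70.8 = 0.
t = [17.70 + √(313.3 + 1388)] / 9.800 = 6.015 s.
Horizontal: R = v_x · t = 18.91 × 6.015 = 114 m.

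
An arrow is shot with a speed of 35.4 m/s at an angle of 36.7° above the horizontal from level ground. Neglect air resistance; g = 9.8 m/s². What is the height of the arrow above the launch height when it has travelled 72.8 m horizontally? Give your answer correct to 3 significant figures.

v_x = 35.4 cos 36.7° = 28.38 m/s, v_y0 = 35.4 sin 36.7° = 21.16 m/s.
Time to reach x = 72.8 m: t = x / v_x = 72.8 / 28.38 = 2.565 s.
y = v_y0 t − ½ g t² = 21.16×2.565 − 4.900×2.565² = 22.0 m.

22.0 m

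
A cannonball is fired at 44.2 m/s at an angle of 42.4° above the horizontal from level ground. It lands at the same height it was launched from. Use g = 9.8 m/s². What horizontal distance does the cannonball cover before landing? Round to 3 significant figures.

Components: v_x = 44.2 cos 42.4° = 32.64 m/s, v_y = 44.2 sin 42.4° = 29.80 m/s.
Time of flight (same landing height): t = 2 v_y / g = 2 × 29.80 / 9.8 = 6.082 s.
Range: R = v_x · t = 32.64 × 6.082 = 199 m.

199 m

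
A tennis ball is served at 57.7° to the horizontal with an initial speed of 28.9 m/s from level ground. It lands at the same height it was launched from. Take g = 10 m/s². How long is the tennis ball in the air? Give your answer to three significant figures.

4.89 s

Vertical component: v_y = 28.9 sin 57.7° = 24.43 m/s.
For a projectile landing at launch height, time of flight is t = 2 v_y / g = 2 × 24.43 / 10 = 4.89 s.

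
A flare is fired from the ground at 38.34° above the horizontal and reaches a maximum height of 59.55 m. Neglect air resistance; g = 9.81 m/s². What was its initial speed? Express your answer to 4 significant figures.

At maximum height v_y = 0, so (v₀ sin θ)² = 2 g H.
v₀ sin 38.34° = √(2 × 9.81 × 59.55) = 34.181 m/s.
v₀ = 34.181 / sin 38.34° = 34.181 / 0.6203 = 55.10 m/s.

55.10 m/s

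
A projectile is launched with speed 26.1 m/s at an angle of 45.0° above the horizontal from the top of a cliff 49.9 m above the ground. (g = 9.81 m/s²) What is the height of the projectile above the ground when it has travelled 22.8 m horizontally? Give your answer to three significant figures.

v_x = 26.1 cos 45.0° = 18.46 m/s, v_y0 = 26.1 sin 45.0° = 18.46 m/s.
Time to reach x = 22.8 m: t = x / v_x = 22.8 / 18.46 = 1.235 s.
y = 49.9 + v_y0 t − ½ g t² = 49.9 + 18.46×1.235 − 4.905×1.235² = 65.2 m.

65.2 m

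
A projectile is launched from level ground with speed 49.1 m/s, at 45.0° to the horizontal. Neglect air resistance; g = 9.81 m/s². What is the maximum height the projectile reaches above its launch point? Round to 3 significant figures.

61.4 m

Vertical component of launch velocity: v_y = 49.1 sin 45.0° = 34.72 m/s.
At the highest point the vertical velocity is zero, so v_y² = 2 g h_max.
h_max = (34.72)² / (2 × 9.81) = 1205 / 19.62 = 61.4 m.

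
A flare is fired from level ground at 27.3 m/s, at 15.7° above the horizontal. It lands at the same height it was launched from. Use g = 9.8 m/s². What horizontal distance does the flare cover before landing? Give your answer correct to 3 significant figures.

Components: v_x = 27.3 cos 15.7° = 26.28 m/s, v_y = 27.3 sin 15.7° = 7.387 m/s.
Time of flight (same landing height): t = 2 v_y / g = 2 × 7.387 / 9.8 = 1.508 s.
Range: R = v_x · t = 26.28 × 1.508 = 39.6 m.

39.6 m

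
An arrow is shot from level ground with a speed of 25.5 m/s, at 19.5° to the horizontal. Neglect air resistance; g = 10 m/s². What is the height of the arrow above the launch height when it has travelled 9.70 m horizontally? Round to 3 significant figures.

v_x = 25.5 cos 19.5° = 24.04 m/s, v_y0 = 25.5 sin 19.5° = 8.512 m/s.
Time to reach x = 9.70 m: t = x / v_x = 9.70 / 24.04 = 0.4035 s.
y = v_y0 t − ½ g t² = 8.512×0.4035 − 5.000×0.4035² = 2.62 m.

2.62 m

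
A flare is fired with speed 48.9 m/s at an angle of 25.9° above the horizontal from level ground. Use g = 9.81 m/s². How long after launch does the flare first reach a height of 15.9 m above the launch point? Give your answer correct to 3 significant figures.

v_y0 = 48.9 sin 25.9° = 21.36 m/s.
Set y = v_y0 t − ½ g t² = 15.9: 4.905 t² − 21.36 t + 15.9 = 0.
t = [21.36 ± √(456.2 − 312.0)] / 9.81 = (21.36 ± 12.01) / 9.81, giving t = 0.953 s or t = 3.40 s.
The flare is on the way up at the first time, so t = 0.953 s.

0.953 s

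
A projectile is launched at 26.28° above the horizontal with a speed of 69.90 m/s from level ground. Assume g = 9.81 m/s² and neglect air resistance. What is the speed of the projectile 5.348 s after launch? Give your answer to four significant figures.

v_x = 69.90 cos 26.28° = 62.675 m/s (constant).
v_y(t) = 69.90 sin 26.28° − g t = 30.949 − 9.81 × 5.348 = -21.515 m/s.
Speed = √(v_x² + v_y²) = √(3928.2 + 462.90) = 66.27 m/s.

66.27 m/s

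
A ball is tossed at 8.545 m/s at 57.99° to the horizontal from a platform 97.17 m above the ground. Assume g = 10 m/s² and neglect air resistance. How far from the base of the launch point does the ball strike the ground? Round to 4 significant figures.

23.52 m

Components: v_x = 8.545 cos 57.99° = 4.5294 m/s, v_y = 8.545 sin 57.99° = 7.2458 m/s.
Vertical: 0 = 97.17 + 7.2458 t − ½(10) t² ⇒ 5.000 t² − 7.2458 t − 97.17 = 0.
t = [7.2458 + √(52.502 + 1943.4)] / 10.00 = 5.1921 s.
Horizontal: R = v_x · t = 4.5294 × 5.1921 = 23.52 m.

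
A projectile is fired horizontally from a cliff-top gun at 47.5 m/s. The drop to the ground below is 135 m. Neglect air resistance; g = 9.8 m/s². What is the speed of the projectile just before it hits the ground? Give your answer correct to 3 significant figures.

Fall time: t = √(2 × 135 / 9.8) = 5.249 s.
At impact: v_x = 47.5 m/s (unchanged), v_y = g t = 9.8 × 5.249 = 51.44 m/s.
Speed = √(v_x² + v_y²) = √(2256 + 2646) = 70.0 m/s.

70.0 m/s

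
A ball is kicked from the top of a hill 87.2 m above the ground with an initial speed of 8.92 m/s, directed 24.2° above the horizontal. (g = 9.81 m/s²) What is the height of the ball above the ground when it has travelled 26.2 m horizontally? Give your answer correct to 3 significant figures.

v_x = 8.92 cos 24.2° = 8.136 m/s, v_y0 = 8.92 sin 24.2° = 3.657 m/s.
Time to reach x = 26.2 m: t = x / v_x = 26.2 / 8.136 = 3.220 s.
y = 87.2 + v_y0 t − ½ g t² = 87.2 + 3.657×3.220 − 4.905×3.220² = 48.1 m.

48.1 m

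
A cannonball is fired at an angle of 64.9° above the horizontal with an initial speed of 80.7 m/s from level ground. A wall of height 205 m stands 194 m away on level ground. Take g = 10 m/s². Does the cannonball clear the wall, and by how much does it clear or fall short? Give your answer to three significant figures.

v_x = 80.7 cos 64.9° = 34.23 m/s; v_y0 = 80.7 sin 64.9° = 73.08 m/s.
Time to reach the wall: t = 194 / 34.23 = 5.668 s.
Height at that point: y = 73.08×5.668 − 5.000×5.668² = 253.6 m.
That is 253.6 − 205 = 48.6 m above the top of the wall, so the cannonball clears it.

Yes — it clears the wall by 48.6 m.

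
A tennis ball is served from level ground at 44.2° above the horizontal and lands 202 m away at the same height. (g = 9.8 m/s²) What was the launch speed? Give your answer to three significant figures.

44.5 m/s

On level ground, R = v₀² sin(2θ) / g, so v₀ = √(R g / sin 2θ).
sin(2 × 44.2°) = 0.9996.
v₀ = √(202 × 9.8 / 0.9996) = √1980 = 44.5 m/s.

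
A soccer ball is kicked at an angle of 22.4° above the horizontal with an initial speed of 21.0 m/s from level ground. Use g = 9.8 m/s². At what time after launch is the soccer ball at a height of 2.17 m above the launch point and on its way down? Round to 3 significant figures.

1.29 s

v_y0 = 21.0 sin 22.4° = 8.002 m/s.
Set y = v_y0 t − ½ g t² = 2.17: 4.900 t² − 8.002 t + 2.17 = 0.
t = [8.002 ± √(64.03 − 42.53)] / 9.8 = (8.002 ± 4.637) / 9.8, giving t = 0.343 s or t = 1.29 s.
On the way down corresponds to the larger root: t = 1.29 s.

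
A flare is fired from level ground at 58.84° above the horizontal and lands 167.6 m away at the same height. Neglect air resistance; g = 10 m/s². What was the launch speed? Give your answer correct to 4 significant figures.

On level ground, R = v₀² sin(2θ) / g, so v₀ = √(R g / sin 2θ).
sin(2 × 58.84°) = 0.8856.
v₀ = √(167.6 × 10 / 0.8856) = √1892.5 = 43.50 m/s.

43.50 m/s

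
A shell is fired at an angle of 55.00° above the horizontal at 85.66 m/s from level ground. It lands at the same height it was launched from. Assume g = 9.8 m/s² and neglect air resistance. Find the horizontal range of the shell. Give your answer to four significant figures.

703.6 m

Components: v_x = 85.66 cos 55.00° = 49.133 m/s, v_y = 85.66 sin 55.00° = 70.169 m/s.
Time of flight (same landing height): t = 2 v_y / g = 2 × 70.169 / 9.8 = 14.320 s.
Range: R = v_x · t = 49.133 × 14.320 = 703.6 m.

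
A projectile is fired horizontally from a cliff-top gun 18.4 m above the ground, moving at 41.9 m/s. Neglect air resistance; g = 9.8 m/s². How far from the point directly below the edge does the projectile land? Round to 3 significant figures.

Initial vertical velocity is zero, so the fall time comes from h = ½ g t²: t = √(2 × 18.4 / 9.8) = 1.938 s.
Horizontal motion is uniform at 41.9 m/s, so x = 41.9 × 1.938 = 81.2 m.

81.2 m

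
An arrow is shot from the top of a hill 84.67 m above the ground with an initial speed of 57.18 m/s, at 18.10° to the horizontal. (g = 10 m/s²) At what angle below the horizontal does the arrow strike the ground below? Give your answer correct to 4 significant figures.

v_x = 57.18 cos 18.10° = 54.350 m/s.
At impact |v_y| = √(v_y0² + 2 g h) = √(17.764² + 2×10×84.67) = 44.821 m/s.
Angle below horizontal = arctan(|v_y| / v_x) = arctan(44.821 / 54.350) = 39.51°.

39.51°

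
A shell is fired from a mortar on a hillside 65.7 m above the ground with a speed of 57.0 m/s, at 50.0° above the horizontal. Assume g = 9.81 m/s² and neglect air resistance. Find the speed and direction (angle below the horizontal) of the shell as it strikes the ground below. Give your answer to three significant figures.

v_x = 57.0 cos 50.0° = 36.64 m/s (constant).
|v_y| at impact = √((43.66)² + 2×9.81×65.7) = 56.53 m/s.
Speed = √(36.64² + 56.53²) = 67.4 m/s; angle = arctan(56.53/36.64) = 57.1° below horizontal.

67.4 m/s at 57.1° below the horizontal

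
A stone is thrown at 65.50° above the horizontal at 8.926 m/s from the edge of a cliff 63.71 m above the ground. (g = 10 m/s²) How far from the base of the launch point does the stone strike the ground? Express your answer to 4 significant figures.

Components: v_x = 8.926 cos 65.50° = 3.7016 m/s, v_y = 8.926 sin 65.50° = 8.1223 m/s.
Vertical: 0 = 63.71 + 8.1223 t − ½(10) t² ⇒ 5.000 t² − 8.1223 t − 63.71 = 0.
t = [8.1223 + √(65.972 + 1274.2)] / 10.00 = 4.4731 s.
Horizontal: R = v_x · t = 3.7016 × 4.4731 = 16.56 m.

16.56 m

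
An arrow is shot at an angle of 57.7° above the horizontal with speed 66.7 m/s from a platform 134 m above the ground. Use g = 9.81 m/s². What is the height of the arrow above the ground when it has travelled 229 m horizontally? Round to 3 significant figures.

294 m

v_x = 66.7 cos 57.7° = 35.64 m/s, v_y0 = 66.7 sin 57.7° = 56.38 m/s.
Time to reach x = 229 m: t = x / v_x = 229 / 35.64 = 6.425 s.
y = 134 + v_y0 t − ½ g t² = 134 + 56.38×6.425 − 4.905×6.425² = 294 m.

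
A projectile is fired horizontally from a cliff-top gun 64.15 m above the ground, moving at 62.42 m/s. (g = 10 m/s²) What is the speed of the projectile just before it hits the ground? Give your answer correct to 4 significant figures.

71.97 m/s

Fall time: t = √(2 × 64.15 / 10) = 3.5819 s.
At impact: v_x = 62.42 m/s (unchanged), v_y = g t = 10 × 3.5819 = 35.819 m/s.
Speed = √(v_x² + v_y²) = √(3896.3 + 1283.0) = 71.97 m/s.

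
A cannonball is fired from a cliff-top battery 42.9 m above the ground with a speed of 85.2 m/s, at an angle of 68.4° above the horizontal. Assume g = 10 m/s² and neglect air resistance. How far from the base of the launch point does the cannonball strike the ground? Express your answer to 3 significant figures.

Components: v_x = 85.2 cos 68.4° = 31.36 m/s, v_y = 85.2 sin 68.4° = 79.22 m/s.
Vertical: 0 = 42.9 + 79.22 t − ½(10) t² ⇒ 5.000 t² − 79.22 t − 42.9 = 0.
t = [79.22 + √(6276 + 858.0)] / 10.00 = 16.37 s.
Horizontal: R = v_x · t = 31.36 × 16.37 = 513 m.

513 m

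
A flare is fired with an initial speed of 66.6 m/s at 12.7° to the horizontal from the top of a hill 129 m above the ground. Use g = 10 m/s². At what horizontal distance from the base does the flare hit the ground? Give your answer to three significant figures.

Components: v_x = 66.6 cos 12.7° = 64.97 m/s, v_y = 66.6 sin 12.7° = 14.64 m/s.
Vertical: 0 = 129 + 14.64 t − ½(10) t² ⇒ 5.000 t² − 14.64 t − 129 = 0.
t = [14.64 + √(214.3 + 2580)] / 10.00 = 6.750 s.
Horizontal: R = v_x · t = 64.97 × 6.750 = 439 m.

439 m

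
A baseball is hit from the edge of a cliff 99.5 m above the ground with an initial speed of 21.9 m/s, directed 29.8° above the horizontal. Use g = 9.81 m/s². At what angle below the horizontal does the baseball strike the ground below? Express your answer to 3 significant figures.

67.3°

v_x = 21.9 cos 29.8° = 19.00 m/s.
At impact |v_y| = √(v_y0² + 2 g h) = √(10.88² + 2×9.81×99.5) = 45.50 m/s.
Angle below horizontal = arctan(|v_y| / v_x) = arctan(45.50 / 19.00) = 67.3°.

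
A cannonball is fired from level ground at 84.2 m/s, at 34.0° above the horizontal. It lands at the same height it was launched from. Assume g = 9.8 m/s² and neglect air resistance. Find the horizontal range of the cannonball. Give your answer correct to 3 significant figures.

671 m

For level ground, R = v₀² sin(2θ) / g.
sin(2 × 34.0°) = sin 68.00° = 0.9272.
R = (84.2)² × 0.9272 / 9.8 = 671 m.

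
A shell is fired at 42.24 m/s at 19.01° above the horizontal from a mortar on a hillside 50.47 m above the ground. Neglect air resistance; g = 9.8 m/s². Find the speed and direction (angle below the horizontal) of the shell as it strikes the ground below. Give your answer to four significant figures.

52.66 m/s at 40.68° below the horizontal

v_x = 42.24 cos 19.01° = 39.936 m/s (constant).
|v_y| at impact = √((13.759)² + 2×9.8×50.47) = 34.330 m/s.
Speed = √(39.936² + 34.330²) = 52.66 m/s; angle = arctan(34.330/39.936) = 40.68° below horizontal.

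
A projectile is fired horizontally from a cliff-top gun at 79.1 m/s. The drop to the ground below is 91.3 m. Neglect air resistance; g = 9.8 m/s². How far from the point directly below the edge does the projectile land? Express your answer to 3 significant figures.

Initial vertical velocity is zero, so the fall time comes from h = ½ g t²: t = √(2 × 91.3 / 9.8) = 4.317 s.
Horizontal motion is uniform at 79.1 m/s, so x = 79.1 × 4.317 = 341 m.

341 m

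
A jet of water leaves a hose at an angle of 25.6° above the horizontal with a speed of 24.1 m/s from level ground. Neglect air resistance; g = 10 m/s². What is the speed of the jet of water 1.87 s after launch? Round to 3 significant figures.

23.3 m/s

v_x = 24.1 cos 25.6° = 21.73 m/s (constant).
v_y(t) = 24.1 sin 25.6° − g t = 10.41 − 10 × 1.87 = -8.290 m/s.
Speed = √(v_x² + v_y²) = √(472.2 + 68.72) = 23.3 m/s.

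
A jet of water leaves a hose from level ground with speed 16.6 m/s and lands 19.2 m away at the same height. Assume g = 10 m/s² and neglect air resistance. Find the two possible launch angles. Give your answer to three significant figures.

22.1° and 67.9°

Level-ground range: R = v₀² sin(2θ)/g ⇒ sin 2θ = R g / v₀² = 19.2×10/16.6² = 0.6968.
2θ = arcsin(0.6968) = 44.17° or 180° − 44.17° = 135.83°.
So θ = 22.1° or θ = 67.9°.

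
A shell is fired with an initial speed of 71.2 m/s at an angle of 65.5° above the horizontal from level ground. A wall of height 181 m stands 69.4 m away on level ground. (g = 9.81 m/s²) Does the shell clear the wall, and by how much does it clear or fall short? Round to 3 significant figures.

v_x = 71.2 cos 65.5° = 29.53 m/s; v_y0 = 71.2 sin 65.5° = 64.79 m/s.
Time to reach the wall: t = 69.4 / 29.53 = 2.350 s.
Height at that point: y = 64.79×2.350 − 4.905×2.350² = 125.2 m.
That is 181 − 125.2 = 55.8 m below the top of the wall, so the shell does not clear it.

No — it falls 55.8 m short of clearing the wall.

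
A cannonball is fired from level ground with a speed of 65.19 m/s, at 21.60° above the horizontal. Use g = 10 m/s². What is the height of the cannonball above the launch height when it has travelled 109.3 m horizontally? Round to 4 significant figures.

v_x = 65.19 cos 21.60° = 60.612 m/s, v_y0 = 65.19 sin 21.60° = 23.998 m/s.
Time to reach x = 109.3 m: t = x / v_x = 109.3 / 60.612 = 1.8033 s.
y = v_y0 t − ½ g t² = 23.998×1.8033 − 5.000×1.8033² = 27.02 m.

27.02 m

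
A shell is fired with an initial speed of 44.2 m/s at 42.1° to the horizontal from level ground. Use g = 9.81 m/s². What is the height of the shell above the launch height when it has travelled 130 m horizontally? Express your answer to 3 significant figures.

v_x = 44.2 cos 42.1° = 32.80 m/s, v_y0 = 44.2 sin 42.1° = 29.63 m/s.
Time to reach x = 130 m: t = x / v_x = 130 / 32.80 = 3.963 s.
y = v_y0 t − ½ g t² = 29.63×3.963 − 4.905×3.963² = 40.4 m.

40.4 m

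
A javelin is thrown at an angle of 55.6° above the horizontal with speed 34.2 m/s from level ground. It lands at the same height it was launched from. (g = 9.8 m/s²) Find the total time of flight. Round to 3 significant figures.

Vertical component: v_y = 34.2 sin 55.6° = 28.22 m/s.
For a projectile landing at launch height, time of flight is t = 2 v_y / g = 2 × 28.22 / 9.8 = 5.76 s.

5.76 s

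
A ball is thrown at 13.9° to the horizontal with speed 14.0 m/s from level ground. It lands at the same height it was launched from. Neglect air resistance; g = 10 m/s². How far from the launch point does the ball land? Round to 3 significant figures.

9.14 m

Components: v_x = 14.0 cos 13.9° = 13.59 m/s, v_y = 14.0 sin 13.9° = 3.363 m/s.
Time of flight (same landing height): t = 2 v_y / g = 2 × 3.363 / 10 = 0.6726 s.
Range: R = v_x · t = 13.59 × 0.6726 = 9.14 m.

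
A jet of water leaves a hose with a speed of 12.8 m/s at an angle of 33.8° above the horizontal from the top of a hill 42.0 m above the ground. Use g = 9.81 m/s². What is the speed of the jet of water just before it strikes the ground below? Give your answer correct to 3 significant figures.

v_x = 12.8 cos 33.8° = 10.64 m/s is unchanged throughout.
For the vertical component, v_y² = v_y0² + 2 g h = (7.121)² + 2×9.81×42.0 = 874.7, so |v_y| = 29.58 m/s.
Impact speed = √(v_x² + v_y²) = √(113.2 + 874.7) = 31.4 m/s.

31.4 m/s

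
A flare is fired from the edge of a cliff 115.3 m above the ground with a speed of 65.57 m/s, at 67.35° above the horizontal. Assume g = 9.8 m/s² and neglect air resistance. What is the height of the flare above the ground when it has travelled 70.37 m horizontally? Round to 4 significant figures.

245.9 m

v_x = 65.57 cos 67.35° = 25.251 m/s, v_y0 = 65.57 sin 67.35° = 60.513 m/s.
Time to reach x = 70.37 m: t = x / v_x = 70.37 / 25.251 = 2.7868 s.
y = 115.3 + v_y0 t − ½ g t² = 115.3 + 60.513×2.7868 − 4.900×2.7868² = 245.9 m.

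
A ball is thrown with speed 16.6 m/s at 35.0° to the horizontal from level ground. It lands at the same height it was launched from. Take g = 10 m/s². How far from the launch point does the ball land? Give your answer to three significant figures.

Components: v_x = 16.6 cos 35.0° = 13.60 m/s, v_y = 16.6 sin 35.0° = 9.521 m/s.
Time of flight (same landing height): t = 2 v_y / g = 2 × 9.521 / 10 = 1.904 s.
Range: R = v_x · t = 13.60 × 1.904 = 25.9 m.

25.9 m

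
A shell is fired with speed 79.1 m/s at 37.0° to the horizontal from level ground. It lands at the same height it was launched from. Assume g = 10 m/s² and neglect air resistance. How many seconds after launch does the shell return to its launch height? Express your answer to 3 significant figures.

Vertical component: v_y = 79.1 sin 37.0° = 47.60 m/s.
For a projectile landing at launch height, time of flight is t = 2 v_y / g = 2 × 47.60 / 10 = 9.52 s.

9.52 s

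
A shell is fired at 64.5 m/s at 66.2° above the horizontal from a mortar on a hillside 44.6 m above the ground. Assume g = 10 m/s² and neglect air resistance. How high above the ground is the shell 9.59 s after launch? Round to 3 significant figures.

151 m

v_y0 = 64.5 sin 66.2° = 59.01 m/s.
y(t) = 44.6 + v_y0 t − ½ g t² = 44.6 + 59.01×9.59 − ½×10×9.59² = 151 m.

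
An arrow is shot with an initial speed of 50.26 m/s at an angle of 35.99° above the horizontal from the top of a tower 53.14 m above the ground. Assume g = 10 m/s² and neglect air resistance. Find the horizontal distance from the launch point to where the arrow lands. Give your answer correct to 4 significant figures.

Components: v_x = 50.26 cos 35.99° = 40.666 m/s, v_y = 50.26 sin 35.99° = 29.535 m/s.
Vertical: 0 = 53.14 + 29.535 t − ½(10) t² ⇒ 5.000 t² − 29.535 t − 53.14 = 0.
t = [29.535 + √(872.32 + 1062.8)] / 10.00 = 7.3525 s.
Horizontal: R = v_x · t = 40.666 × 7.3525 = 299.0 m.

299.0 m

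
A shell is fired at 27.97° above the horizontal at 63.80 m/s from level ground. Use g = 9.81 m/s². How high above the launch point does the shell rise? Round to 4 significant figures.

45.64 m

Vertical component of launch velocity: v_y = 63.80 sin 27.97° = 29.923 m/s.
At the highest point the vertical velocity is zero, so v_y² = 2 g h_max.
h_max = (29.923)² / (2 × 9.81) = 895.39 / 19.62 = 45.64 m.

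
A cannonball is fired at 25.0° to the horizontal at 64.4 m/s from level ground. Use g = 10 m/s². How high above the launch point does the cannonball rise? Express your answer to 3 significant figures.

Vertical component of launch velocity: v_y = 64.4 sin 25.0° = 27.22 m/s.
At the highest point the vertical velocity is zero, so v_y² = 2 g h_max.
h_max = (27.22)² / (2 × 10) = 740.9 / 20.00 = 37.0 m.

37.0 m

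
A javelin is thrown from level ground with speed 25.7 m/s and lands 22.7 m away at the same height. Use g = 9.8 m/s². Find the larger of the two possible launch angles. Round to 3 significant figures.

Level-ground range: R = v₀² sin(2θ)/g ⇒ sin 2θ = R g / v₀² = 22.7×9.8/25.7² = 0.3368.
2θ = arcsin(0.3368) = 19.68° or 180° − 19.68° = 160.32°.
So θ = 9.84° or θ = 80.2°.

80.2°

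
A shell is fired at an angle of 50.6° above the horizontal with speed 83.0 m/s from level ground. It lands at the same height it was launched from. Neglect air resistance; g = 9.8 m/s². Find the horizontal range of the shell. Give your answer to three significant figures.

690 m

Components: v_x = 83.0 cos 50.6° = 52.68 m/s, v_y = 83.0 sin 50.6° = 64.14 m/s.
Time of flight (same landing height): t = 2 v_y / g = 2 × 64.14 / 9.8 = 13.09 s.
Range: R = v_x · t = 52.68 × 13.09 = 690 m.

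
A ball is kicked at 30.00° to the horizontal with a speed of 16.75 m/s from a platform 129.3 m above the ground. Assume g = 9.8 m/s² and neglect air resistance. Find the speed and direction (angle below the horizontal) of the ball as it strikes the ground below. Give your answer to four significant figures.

53.06 m/s at 74.13° below the horizontal

v_x = 16.75 cos 30.00° = 14.506 m/s (constant).
|v_y| at impact = √((8.3750)² + 2×9.8×129.3) = 51.034 m/s.
Speed = √(14.506² + 51.034²) = 53.06 m/s; angle = arctan(51.034/14.506) = 74.13° below horizontal.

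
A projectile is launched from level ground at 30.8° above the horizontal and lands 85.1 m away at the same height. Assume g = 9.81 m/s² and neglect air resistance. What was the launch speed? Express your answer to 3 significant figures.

On level ground, R = v₀² sin(2θ) / g, so v₀ = √(R g / sin 2θ).
sin(2 × 30.8°) = 0.8796.
v₀ = √(85.1 × 9.81 / 0.8796) = √949.1 = 30.8 m/s.

30.8 m/s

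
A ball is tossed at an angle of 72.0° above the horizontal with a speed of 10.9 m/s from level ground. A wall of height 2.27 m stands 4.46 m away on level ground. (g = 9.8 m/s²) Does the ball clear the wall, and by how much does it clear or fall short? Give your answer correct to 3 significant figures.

v_x = 10.9 cos 72.0° = 3.368 m/s; v_y0 = 10.9 sin 72.0° = 10.37 m/s.
Time to reach the wall: t = 4.46 / 3.368 = 1.324 s.
Height at that point: y = 10.37×1.324 − 4.900×1.324² = 5.140 m.
That is 5.140 − 2.27 = 2.87 m above the top of the wall, so the ball clears it.

Yes — it clears the wall by 2.87 m.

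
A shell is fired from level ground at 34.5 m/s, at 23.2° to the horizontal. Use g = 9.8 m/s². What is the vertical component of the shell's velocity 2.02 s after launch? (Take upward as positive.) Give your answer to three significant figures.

Initial vertical component: v_y0 = 34.5 sin 23.2° = 13.59 m/s.
v_y(t) = v_y0 − g t = 13.59 − 9.8 × 2.02 = -6.21 m/s.

-6.21 m/s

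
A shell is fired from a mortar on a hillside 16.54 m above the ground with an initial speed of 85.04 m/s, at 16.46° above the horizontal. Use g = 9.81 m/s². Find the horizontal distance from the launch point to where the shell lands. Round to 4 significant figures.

Components: v_x = 85.04 cos 16.46° = 81.555 m/s, v_y = 85.04 sin 16.46° = 24.096 m/s.
Vertical: 0 = 16.54 + 24.096 t − ½(9.81) t² ⇒ 4.905 t² − 24.096 t − 16.54 = 0.
t = [24.096 + √(580.62 + 324.51)] / 9.810 = 5.5231 s.
Horizontal: R = v_x · t = 81.555 × 5.5231 = 450.4 m.

450.4 m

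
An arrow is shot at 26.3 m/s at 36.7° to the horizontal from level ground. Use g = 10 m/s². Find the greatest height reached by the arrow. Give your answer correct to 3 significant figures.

12.4 m

Vertical component of launch velocity: v_y = 26.3 sin 36.7° = 15.72 m/s.
At the highest point the vertical velocity is zero, so v_y² = 2 g h_max.
h_max = (15.72)² / (2 × 10) = 247.1 / 20.00 = 12.4 m.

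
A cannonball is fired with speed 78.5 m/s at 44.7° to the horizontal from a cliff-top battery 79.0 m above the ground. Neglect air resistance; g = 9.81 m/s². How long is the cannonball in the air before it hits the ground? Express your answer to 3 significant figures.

12.5 s

Vertical component: v_y = 78.5 sin 44.7° = 55.22 m/s.
Taking up as positive with launch at y = 79.0 m, landing at y = 0: 0 = 79.0 + 55.22 t − ½(9.81) t².
Solving 4.905 t² − 55.22 t − 79.0 = 0 gives t = [55.22 + √(55.22² + 4·4.905·79.0)] / 9.810 = 12.5 s.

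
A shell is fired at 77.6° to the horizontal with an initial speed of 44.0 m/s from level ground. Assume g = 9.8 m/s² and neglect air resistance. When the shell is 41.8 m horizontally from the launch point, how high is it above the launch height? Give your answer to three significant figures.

94.2 m

v_x = 44.0 cos 77.6° = 9.448 m/s, v_y0 = 44.0 sin 77.6° = 42.97 m/s.
Time to reach x = 41.8 m: t = x / v_x = 41.8 / 9.448 = 4.424 s.
y = v_y0 t − ½ g t² = 42.97×4.424 − 4.900×4.424² = 94.2 m.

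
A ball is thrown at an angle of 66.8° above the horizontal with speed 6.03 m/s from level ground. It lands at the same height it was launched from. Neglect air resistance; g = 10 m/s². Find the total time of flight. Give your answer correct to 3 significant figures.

Vertical component: v_y = 6.03 sin 66.8° = 5.542 m/s.
For a projectile landing at launch height, time of flight is t = 2 v_y / g = 2 × 5.542 / 10 = 1.11 s.

1.11 s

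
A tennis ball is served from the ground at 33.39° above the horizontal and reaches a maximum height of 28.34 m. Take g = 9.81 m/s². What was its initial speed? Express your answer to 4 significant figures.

42.85 m/s

At maximum height v_y = 0, so (v₀ sin θ)² = 2 g H.
v₀ sin 33.39° = √(2 × 9.81 × 28.34) = 23.580 m/s.
v₀ = 23.580 / sin 33.39° = 23.580 / 0.5503 = 42.85 m/s.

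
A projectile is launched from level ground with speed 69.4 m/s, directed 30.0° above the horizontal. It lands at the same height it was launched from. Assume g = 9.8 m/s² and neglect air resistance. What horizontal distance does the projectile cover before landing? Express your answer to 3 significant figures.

426 m

Components: v_x = 69.4 cos 30.0° = 60.10 m/s, v_y = 69.4 sin 30.0° = 34.70 m/s.
Time of flight (same landing height): t = 2 v_y / g = 2 × 34.70 / 9.8 = 7.082 s.
Range: R = v_x · t = 60.10 × 7.082 = 426 m.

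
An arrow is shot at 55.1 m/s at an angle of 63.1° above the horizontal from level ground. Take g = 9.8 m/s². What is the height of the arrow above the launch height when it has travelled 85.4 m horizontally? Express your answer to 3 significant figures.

v_x = 55.1 cos 63.1° = 24.93 m/s, v_y0 = 55.1 sin 63.1° = 49.14 m/s.
Time to reach x = 85.4 m: t = x / v_x = 85.4 / 24.93 = 3.426 s.
y = v_y0 t − ½ g t² = 49.14×3.426 − 4.900×3.426² = 111 m.

111 m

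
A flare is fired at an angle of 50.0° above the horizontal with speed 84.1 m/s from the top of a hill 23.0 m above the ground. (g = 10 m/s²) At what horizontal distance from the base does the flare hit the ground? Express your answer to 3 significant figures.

Components: v_x = 84.1 cos 50.0° = 54.06 m/s, v_y = 84.1 sin 50.0° = 64.42 m/s.
Vertical: 0 = 23.0 + 64.42 t − ½(10) t² ⇒ 5.000 t² − 64.42 t − 23.0 = 0.
t = [64.42 + √(4150 + 460.0)] / 10.00 = 13.23 s.
Horizontal: R = v_x · t = 54.06 × 13.23 = 715 m.

715 m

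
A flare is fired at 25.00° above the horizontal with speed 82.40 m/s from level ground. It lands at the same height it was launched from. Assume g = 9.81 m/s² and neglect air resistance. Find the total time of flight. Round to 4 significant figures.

7.100 s

Vertical component: v_y = 82.40 sin 25.00° = 34.824 m/s.
For a projectile landing at launch height, time of flight is t = 2 v_y / g = 2 × 34.824 / 9.81 = 7.100 s.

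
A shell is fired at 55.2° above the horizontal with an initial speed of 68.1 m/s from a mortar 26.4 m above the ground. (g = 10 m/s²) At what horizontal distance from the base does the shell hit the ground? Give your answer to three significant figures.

Components: v_x = 68.1 cos 55.2° = 38.87 m/s, v_y = 68.1 sin 55.2° = 55.92 m/s.
Vertical: 0 = 26.4 + 55.92 t − ½(10) t² ⇒ 5.000 t² − 55.92 t − 26.4 = 0.
t = [55.92 + √(3127 + 528.0)] / 10.00 = 11.64 s.
Horizontal: R = v_x · t = 38.87 × 11.64 = 452 m.

452 m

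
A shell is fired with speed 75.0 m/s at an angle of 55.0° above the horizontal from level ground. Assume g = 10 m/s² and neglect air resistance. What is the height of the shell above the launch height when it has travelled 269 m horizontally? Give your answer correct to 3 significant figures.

189 m

v_x = 75.0 cos 55.0° = 43.02 m/s, v_y0 = 75.0 sin 55.0° = 61.44 m/s.
Time to reach x = 269 m: t = x / v_x = 269 / 43.02 = 6.253 s.
y = v_y0 t − ½ g t² = 61.44×6.253 − 5.000×6.253² = 189 m.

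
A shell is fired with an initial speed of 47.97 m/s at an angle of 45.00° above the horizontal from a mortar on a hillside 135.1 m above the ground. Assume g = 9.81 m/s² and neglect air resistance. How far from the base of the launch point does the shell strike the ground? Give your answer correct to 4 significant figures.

330.5 m

Components: v_x = 47.97 cos 45.00° = 33.920 m/s, v_y = 47.97 sin 45.00° = 33.920 m/s.
Vertical: 0 = 135.1 + 33.920 t − ½(9.81) t² ⇒ 4.905 t² − 33.920 t − 135.1 = 0.
t = [33.920 + √(1150.6 + 2650.7)] / 9.810 = 9.7426 s.
Horizontal: R = v_x · t = 33.920 × 9.7426 = 330.5 m.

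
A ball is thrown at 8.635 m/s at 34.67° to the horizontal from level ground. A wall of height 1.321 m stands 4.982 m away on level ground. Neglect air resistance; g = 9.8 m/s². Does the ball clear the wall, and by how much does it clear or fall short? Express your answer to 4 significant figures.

v_x = 8.635 cos 34.67° = 7.1018 m/s; v_y0 = 8.635 sin 34.67° = 4.9120 m/s.
Time to reach the wall: t = 4.982 / 7.1018 = 0.70151 s.
Height at that point: y = 4.9120×0.70151 − 4.900×0.70151² = 1.0344 m.
That is 1.321 − 1.0344 = 0.2866 m below the top of the wall, so the ball does not clear it.

No — it falls 0.2866 m short of clearing the wall.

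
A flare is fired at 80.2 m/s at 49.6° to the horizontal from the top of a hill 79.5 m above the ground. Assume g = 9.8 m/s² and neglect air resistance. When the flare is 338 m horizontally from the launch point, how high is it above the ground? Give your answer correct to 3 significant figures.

v_x = 80.2 cos 49.6° = 51.98 m/s, v_y0 = 80.2 sin 49.6° = 61.08 m/s.
Time to reach x = 338 m: t = x / v_x = 338 / 51.98 = 6.503 s.
y = 79.5 + v_y0 t − ½ g t² = 79.5 + 61.08×6.503 − 4.900×6.503² = 269 m.

269 m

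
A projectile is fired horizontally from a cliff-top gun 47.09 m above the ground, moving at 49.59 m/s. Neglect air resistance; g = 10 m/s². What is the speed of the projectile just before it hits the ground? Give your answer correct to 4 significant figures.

Fall time: t = √(2 × 47.09 / 10) = 3.0689 s.
At impact: v_x = 49.59 m/s (unchanged), v_y = g t = 10 × 3.0689 = 30.689 m/s.
Speed = √(v_x² + v_y²) = √(2459.2 + 941.81) = 58.32 m/s.

58.32 m/s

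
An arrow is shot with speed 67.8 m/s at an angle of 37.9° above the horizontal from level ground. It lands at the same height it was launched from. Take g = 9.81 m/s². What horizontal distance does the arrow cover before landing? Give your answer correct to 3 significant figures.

454 m

Components: v_x = 67.8 cos 37.9° = 53.50 m/s, v_y = 67.8 sin 37.9° = 41.65 m/s.
Time of flight (same landing height): t = 2 v_y / g = 2 × 41.65 / 9.81 = 8.491 s.
Range: R = v_x · t = 53.50 × 8.491 = 454 m.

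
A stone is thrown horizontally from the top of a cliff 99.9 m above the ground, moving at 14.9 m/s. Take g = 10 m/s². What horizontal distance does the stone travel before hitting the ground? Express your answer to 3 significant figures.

Initial vertical velocity is zero, so the fall time comes from h = ½ g t²: t = √(2 × 99.9 / 10) = 4.470 s.
Horizontal motion is uniform at 14.9 m/s, so x = 14.9 × 4.470 = 66.6 m.

66.6 m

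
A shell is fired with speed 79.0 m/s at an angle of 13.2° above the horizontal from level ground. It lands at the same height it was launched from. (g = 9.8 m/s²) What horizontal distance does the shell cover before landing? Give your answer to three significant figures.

Components: v_x = 79.0 cos 13.2° = 76.91 m/s, v_y = 79.0 sin 13.2° = 18.04 m/s.
Time of flight (same landing height): t = 2 v_y / g = 2 × 18.04 / 9.8 = 3.682 s.
Range: R = v_x · t = 76.91 × 3.682 = 283 m.

283 m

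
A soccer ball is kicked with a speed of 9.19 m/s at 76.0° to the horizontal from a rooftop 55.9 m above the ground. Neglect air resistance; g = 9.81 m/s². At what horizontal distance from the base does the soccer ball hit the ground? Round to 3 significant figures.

Components: v_x = 9.19 cos 76.0° = 2.223 m/s, v_y = 9.19 sin 76.0° = 8.917 m/s.
Vertical: 0 = 55.9 + 8.917 t − ½(9.81) t² ⇒ 4.905 t² − 8.917 t − 55.9 = 0.
t = [8.917 + √(79.51 + 1097)] / 9.810 = 4.405 s.
Horizontal: R = v_x · t = 2.223 × 4.405 = 9.79 m.

9.79 m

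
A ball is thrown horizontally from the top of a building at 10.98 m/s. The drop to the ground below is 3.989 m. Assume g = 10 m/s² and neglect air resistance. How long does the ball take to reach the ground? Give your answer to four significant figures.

The horizontal speed doesn't affect the fall. With v_y0 = 0, h = ½ g t².
t = √(2 × 3.989 / 10) = √0.79780 = 0.8932 s.

0.8932 s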